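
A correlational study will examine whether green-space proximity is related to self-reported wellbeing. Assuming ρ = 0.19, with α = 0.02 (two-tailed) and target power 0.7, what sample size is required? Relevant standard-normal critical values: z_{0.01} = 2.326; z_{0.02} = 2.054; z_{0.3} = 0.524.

n = 223

Fisher's z: C = ½·ln((1+r)/(1−r)) = ½·ln(1.4691) = 0.1923.
n = ((z_{α/2} + z_β)/C)² + 3.
(2.326 + 0.524) / 0.1923 = 2.850 / 0.1923 = 14.821.
n = 14.821² + 3 = 219.65 + 3 = 222.6.
Round up.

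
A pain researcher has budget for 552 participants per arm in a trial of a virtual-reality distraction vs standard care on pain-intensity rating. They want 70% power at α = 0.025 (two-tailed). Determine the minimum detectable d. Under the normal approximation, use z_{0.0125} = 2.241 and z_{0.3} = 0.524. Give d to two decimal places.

For two independent groups of n = 552 each: d_min = (z_{α/2} + z_β)·√(2/n).
z-sum = 2.241 + 0.524 = 2.765.
d_min = 2.765 × √(2/552) = 2.765 × 0.0602 = 0.166.

d_min ≈ 0.17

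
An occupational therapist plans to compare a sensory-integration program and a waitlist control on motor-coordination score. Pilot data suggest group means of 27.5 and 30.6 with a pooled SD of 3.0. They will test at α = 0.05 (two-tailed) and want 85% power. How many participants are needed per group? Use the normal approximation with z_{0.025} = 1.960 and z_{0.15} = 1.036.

n = 17 per group

Cohen's d = |M₁ − M₂| / SD_pooled = |27.5 − 30.6| / 3.0 = 3.1 / 3.0 = 1.033.
For two independent groups with equal n: n = 2·((z_{α/2} + z_β) / d)².
z_{α/2} + z_β = 1.960 + 1.036 = 2.996.
n = 2 × (2.996 / 1.033)² = 2 × 2.900² = 2 × 8.41 = 16.8.
Round up to the next whole participant.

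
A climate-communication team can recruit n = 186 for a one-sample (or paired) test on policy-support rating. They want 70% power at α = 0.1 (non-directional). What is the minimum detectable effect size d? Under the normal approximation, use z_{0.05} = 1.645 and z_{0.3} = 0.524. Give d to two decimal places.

For a single sample (or paired design) of n = 186: d_min = (z_{α/2} + z_β)/√n.
z-sum = 1.645 + 0.524 = 2.169.
d_min = 2.169 / √186 = 2.169 / 13.638 = 0.159.

d_min ≈ 0.16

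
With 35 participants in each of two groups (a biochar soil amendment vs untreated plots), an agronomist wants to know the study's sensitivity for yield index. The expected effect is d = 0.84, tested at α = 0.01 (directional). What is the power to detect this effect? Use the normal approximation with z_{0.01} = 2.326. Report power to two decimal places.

For two equal groups, power = Φ(d·√(n/2) − z_{α}).
d·√(n/2) = 0.84 × √(35/2) = 0.84 × 4.183 = 3.514.
z_β = 3.514 − 2.326 = 1.188.
Power = Φ(1.188) = 0.883.

power ≈ 0.88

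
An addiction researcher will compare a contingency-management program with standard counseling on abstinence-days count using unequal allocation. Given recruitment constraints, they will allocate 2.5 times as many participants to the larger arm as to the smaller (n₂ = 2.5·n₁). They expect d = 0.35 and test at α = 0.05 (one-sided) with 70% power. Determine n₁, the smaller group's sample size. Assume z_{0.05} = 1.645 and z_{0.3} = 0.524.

n₁ = 54

With allocation ratio k = n₂/n₁ = 2.5, Var(x̄₁−x̄₂) = σ²(1/n₁ + 1/(k·n₁)) = σ²·(k+1)/(k·n₁).
So n₁ = (1 + 1/k)·((z_{α} + z_β)/d)² = 1.400 × (2.169/0.35)².
n₁ = 1.400 × 38.40 = 53.8.
Round up: n₁ = 54, giving n₂ = 2.5 × 54 = 135.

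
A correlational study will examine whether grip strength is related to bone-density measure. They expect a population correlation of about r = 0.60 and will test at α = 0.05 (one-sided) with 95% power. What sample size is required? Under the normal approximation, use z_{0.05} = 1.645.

n = 26

Fisher's z: C = ½·ln((1+r)/(1−r)) = ½·ln(4.0000) = 0.6931.
n = ((z_{α} + z_β)/C)² + 3.
(1.645 + 1.645) / 0.6931 = 3.290 / 0.6931 = 4.747.
n = 4.747² + 3 = 22.53 + 3 = 25.5.
Round up.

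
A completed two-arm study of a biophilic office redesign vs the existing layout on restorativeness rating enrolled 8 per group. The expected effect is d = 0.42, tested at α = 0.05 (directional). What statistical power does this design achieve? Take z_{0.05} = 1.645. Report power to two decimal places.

For two equal groups, power = Φ(d·√(n/2) − z_{α}).
d·√(n/2) = 0.42 × √(8/2) = 0.42 × 2.000 = 0.840.
z_β = 0.840 − 1.645 = -0.805.
Power = Φ(-0.805) = 0.210.

power ≈ 0.21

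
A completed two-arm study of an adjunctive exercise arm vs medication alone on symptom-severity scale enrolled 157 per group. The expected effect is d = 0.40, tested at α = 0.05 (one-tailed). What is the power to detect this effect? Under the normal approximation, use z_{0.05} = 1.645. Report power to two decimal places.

power ≈ 0.97

For two equal groups, power = Φ(d·√(n/2) − z_{α}).
d·√(n/2) = 0.40 × √(157/2) = 0.40 × 8.860 = 3.544.
z_β = 3.544 − 1.645 = 1.899.
Power = Φ(1.899) = 0.971.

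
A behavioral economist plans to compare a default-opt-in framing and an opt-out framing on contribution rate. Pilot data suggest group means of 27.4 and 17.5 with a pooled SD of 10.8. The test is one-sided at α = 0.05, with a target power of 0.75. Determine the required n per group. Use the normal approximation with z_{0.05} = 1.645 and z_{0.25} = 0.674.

Cohen's d = |M₁ − M₂| / SD_pooled = |27.4 − 17.5| / 10.8 = 9.9 / 10.8 = 0.917.
For two independent groups with equal n: n = 2·((z_{α} + z_β) / d)².
z_{α} + z_β = 1.645 + 0.674 = 2.319.
n = 2 × (2.319 / 0.917)² = 2 × 2.529² = 2 × 6.40 = 12.8.
Round up to the next whole participant.

n = 13 per group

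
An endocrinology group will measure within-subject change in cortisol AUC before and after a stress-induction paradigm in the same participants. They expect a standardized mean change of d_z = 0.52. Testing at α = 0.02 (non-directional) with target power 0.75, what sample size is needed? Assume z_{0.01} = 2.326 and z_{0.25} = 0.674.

For a paired (one-sample on differences) test: n = ((z_{α/2} + z_β) / d)².
z_{α/2} + z_β = 2.326 + 0.674 = 3.000.
n = (3.000 / 0.52)² = 5.769² = 33.28.
Round up.

n = 34 pairs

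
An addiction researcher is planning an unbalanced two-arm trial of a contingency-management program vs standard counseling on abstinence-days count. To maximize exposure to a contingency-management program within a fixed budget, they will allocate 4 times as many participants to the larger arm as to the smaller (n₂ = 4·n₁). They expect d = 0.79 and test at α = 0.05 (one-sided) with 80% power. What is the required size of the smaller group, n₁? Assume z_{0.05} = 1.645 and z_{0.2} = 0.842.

n₁ = 13

With allocation ratio k = n₂/n₁ = 4, Var(x̄₁−x̄₂) = σ²(1/n₁ + 1/(k·n₁)) = σ²·(k+1)/(k·n₁).
So n₁ = (1 + 1/k)·((z_{α} + z_β)/d)² = 1.250 × (2.487/0.79)².
n₁ = 1.250 × 9.91 = 12.4.
Round up: n₁ = 13, giving n₂ = 4 × 13 = 52.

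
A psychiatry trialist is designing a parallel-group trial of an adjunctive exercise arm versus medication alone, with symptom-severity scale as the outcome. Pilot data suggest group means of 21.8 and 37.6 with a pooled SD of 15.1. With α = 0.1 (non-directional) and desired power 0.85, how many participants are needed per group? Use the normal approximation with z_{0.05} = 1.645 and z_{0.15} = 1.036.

Cohen's d = |M₁ − M₂| / SD_pooled = |21.8 − 37.6| / 15.1 = 15.8 / 15.1 = 1.046.
For two independent groups with equal n: n = 2·((z_{α/2} + z_β) / d)².
z_{α/2} + z_β = 1.645 + 1.036 = 2.681.
n = 2 × (2.681 / 1.046)² = 2 × 2.563² = 2 × 6.57 = 13.1.
Round up to the next whole participant.

n = 14 per group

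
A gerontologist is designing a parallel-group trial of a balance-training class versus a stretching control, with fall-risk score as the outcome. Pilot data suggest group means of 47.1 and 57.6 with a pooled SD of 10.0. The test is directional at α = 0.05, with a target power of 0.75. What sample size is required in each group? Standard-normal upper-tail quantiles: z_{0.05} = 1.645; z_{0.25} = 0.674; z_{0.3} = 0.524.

n = 10 per group

Cohen's d = |M₁ − M₂| / SD_pooled = |47.1 − 57.6| / 10.0 = 10.5 / 10.0 = 1.050.
For two independent groups with equal n: n = 2·((z_{α} + z_β) / d)².
z_{α} + z_β = 1.645 + 0.674 = 2.319.
n = 2 × (2.319 / 1.050)² = 2 × 2.209² = 2 × 4.88 = 9.8.
Round up to the next whole participant.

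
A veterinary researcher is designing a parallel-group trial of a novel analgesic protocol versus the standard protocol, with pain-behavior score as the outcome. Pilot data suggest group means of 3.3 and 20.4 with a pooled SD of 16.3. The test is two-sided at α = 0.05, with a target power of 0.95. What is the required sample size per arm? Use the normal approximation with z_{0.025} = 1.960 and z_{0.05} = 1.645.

n = 24 per group

Cohen's d = |M₁ − M₂| / SD_pooled = |3.3 − 20.4| / 16.3 = 17.1 / 16.3 = 1.049.
For two independent groups with equal n: n = 2·((z_{α/2} + z_β) / d)².
z_{α/2} + z_β = 1.960 + 1.645 = 3.605.
n = 2 × (3.605 / 1.049)² = 2 × 3.437² = 2 × 11.81 = 23.6.
Round up to the next whole participant.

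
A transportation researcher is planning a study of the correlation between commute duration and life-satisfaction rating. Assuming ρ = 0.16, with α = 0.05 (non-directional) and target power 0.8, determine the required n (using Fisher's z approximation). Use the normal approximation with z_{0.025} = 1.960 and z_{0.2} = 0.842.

n = 305

Fisher's z: C = ½·ln((1+r)/(1−r)) = ½·ln(1.3810) = 0.1614.
n = ((z_{α/2} + z_β)/C)² + 3.
(1.960 + 0.842) / 0.1614 = 2.802 / 0.1614 = 17.361.
n = 17.361² + 3 = 301.39 + 3 = 304.4.
Round up.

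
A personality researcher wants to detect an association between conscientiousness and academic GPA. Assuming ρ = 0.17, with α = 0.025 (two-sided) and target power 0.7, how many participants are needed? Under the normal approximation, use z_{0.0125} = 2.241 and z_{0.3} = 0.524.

Fisher's z: C = ½·ln((1+r)/(1−r)) = ½·ln(1.4096) = 0.1717.
n = ((z_{α/2} + z_β)/C)² + 3.
(2.241 + 0.524) / 0.1717 = 2.765 / 0.1717 = 16.104.
n = 16.104² + 3 = 259.33 + 3 = 262.3.
Round up.

n = 263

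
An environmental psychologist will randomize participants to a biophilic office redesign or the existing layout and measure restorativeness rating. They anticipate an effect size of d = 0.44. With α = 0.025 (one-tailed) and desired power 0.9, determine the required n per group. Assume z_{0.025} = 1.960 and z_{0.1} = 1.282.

n = 109 per group

For two independent groups with equal n: n = 2·((z_{α} + z_β) / d)².
z_{α} + z_β = 1.960 + 1.282 = 3.242.
n = 2 × (3.242 / 0.44)² = 2 × 7.368² = 2 × 54.29 = 108.6.
Round up to the next whole participant.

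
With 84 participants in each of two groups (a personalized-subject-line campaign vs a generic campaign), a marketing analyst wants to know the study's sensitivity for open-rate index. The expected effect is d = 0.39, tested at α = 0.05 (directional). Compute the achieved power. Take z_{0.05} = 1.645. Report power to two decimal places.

power ≈ 0.81

For two equal groups, power = Φ(d·√(n/2) − z_{α}).
d·√(n/2) = 0.39 × √(84/2) = 0.39 × 6.481 = 2.527.
z_β = 2.527 − 1.645 = 0.882.
Power = Φ(0.882) = 0.811.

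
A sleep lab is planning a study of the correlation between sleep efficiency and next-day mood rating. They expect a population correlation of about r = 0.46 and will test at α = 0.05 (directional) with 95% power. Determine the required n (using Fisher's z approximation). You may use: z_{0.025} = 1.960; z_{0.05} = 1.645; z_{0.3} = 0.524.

n = 47

Fisher's z: C = ½·ln((1+r)/(1−r)) = ½·ln(2.7037) = 0.4973.
n = ((z_{α} + z_β)/C)² + 3.
(1.645 + 1.645) / 0.4973 = 3.290 / 0.4973 = 6.616.
n = 6.616² + 3 = 43.77 + 3 = 46.8.
Round up.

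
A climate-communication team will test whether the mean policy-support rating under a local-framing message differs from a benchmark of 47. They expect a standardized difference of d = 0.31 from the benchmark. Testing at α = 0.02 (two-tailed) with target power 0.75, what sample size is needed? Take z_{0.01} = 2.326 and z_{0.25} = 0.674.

For a one-sample test: n = ((z_{α/2} + z_β) / d)².
z_{α/2} + z_β = 2.326 + 0.674 = 3.000.
n = (3.000 / 0.31)² = 9.677² = 93.65.
Round up.

n = 94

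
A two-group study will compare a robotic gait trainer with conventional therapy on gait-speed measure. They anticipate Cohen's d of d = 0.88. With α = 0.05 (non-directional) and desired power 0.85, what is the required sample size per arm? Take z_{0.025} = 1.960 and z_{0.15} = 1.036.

n = 24 per group

For two independent groups with equal n: n = 2·((z_{α/2} + z_β) / d)².
z_{α/2} + z_β = 1.960 + 1.036 = 2.996.
n = 2 × (2.996 / 0.88)² = 2 × 3.405² = 2 × 11.59 = 23.2.
Round up to the next whole participant.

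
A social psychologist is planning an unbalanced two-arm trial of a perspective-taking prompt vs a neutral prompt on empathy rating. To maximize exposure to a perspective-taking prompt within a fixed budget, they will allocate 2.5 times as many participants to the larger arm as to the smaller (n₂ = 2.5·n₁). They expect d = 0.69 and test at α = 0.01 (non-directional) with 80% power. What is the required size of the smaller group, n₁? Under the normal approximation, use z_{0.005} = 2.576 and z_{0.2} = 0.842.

n₁ = 35

With allocation ratio k = n₂/n₁ = 2.5, Var(x̄₁−x̄₂) = σ²(1/n₁ + 1/(k·n₁)) = σ²·(k+1)/(k·n₁).
So n₁ = (1 + 1/k)·((z_{α/2} + z_β)/d)² = 1.400 × (3.418/0.69)².
n₁ = 1.400 × 24.54 = 34.4.
Round up: n₁ = 35, giving n₂ = ⌈2.5 × 35⌉ = ⌈87.5⌉ = 88.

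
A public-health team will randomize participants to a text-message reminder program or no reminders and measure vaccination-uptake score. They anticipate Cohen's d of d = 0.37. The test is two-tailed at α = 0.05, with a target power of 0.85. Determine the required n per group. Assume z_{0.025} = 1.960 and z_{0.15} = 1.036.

n = 132 per group

For two independent groups with equal n: n = 2·((z_{α/2} + z_β) / d)².
z_{α/2} + z_β = 1.960 + 1.036 = 2.996.
n = 2 × (2.996 / 0.37)² = 2 × 8.097² = 2 × 65.57 = 131.1.
Round up to the next whole participant.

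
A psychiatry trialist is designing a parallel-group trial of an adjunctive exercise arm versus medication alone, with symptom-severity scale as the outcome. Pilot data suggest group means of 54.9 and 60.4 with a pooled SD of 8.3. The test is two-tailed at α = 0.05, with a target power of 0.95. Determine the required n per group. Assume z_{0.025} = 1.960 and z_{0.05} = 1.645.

n = 60 per group

Cohen's d = |M₁ − M₂| / SD_pooled = |54.9 − 60.4| / 8.3 = 5.5 / 8.3 = 0.663.
For two independent groups with equal n: n = 2·((z_{α/2} + z_β) / d)².
z_{α/2} + z_β = 1.960 + 1.645 = 3.605.
n = 2 × (3.605 / 0.663)² = 2 × 5.437² = 2 × 29.57 = 59.1.
Round up to the next whole participant.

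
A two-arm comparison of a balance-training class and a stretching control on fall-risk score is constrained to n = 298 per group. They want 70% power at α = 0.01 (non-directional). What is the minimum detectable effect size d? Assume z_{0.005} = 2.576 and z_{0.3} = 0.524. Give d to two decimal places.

d_min ≈ 0.25

For two independent groups of n = 298 each: d_min = (z_{α/2} + z_β)·√(2/n).
z-sum = 2.576 + 0.524 = 3.100.
d_min = 3.100 × √(2/298) = 3.100 × 0.0819 = 0.254.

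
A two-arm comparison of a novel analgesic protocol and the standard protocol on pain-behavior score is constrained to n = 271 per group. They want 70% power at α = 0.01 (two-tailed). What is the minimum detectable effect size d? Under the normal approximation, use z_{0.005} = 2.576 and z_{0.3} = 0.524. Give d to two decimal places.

For two independent groups of n = 271 each: d_min = (z_{α/2} + z_β)·√(2/n).
z-sum = 2.576 + 0.524 = 3.100.
d_min = 3.100 × √(2/271) = 3.100 × 0.0859 = 0.266.

d_min ≈ 0.27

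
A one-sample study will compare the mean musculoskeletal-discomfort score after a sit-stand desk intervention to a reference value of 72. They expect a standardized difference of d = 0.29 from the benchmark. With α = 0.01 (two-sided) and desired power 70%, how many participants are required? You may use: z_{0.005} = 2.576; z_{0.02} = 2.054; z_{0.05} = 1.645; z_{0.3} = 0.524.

For a one-sample test: n = ((z_{α/2} + z_β) / d)².
z_{α/2} + z_β = 2.576 + 0.524 = 3.100.
n = (3.100 / 0.29)² = 10.690² = 114.27.
Round up.

n = 115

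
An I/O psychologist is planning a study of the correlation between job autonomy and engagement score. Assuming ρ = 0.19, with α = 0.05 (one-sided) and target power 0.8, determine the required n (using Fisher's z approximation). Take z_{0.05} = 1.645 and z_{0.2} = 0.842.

Fisher's z: C = ½·ln((1+r)/(1−r)) = ½·ln(1.4691) = 0.1923.
n = ((z_{α} + z_β)/C)² + 3.
(1.645 + 0.842) / 0.1923 = 2.487 / 0.1923 = 12.933.
n = 12.933² + 3 = 167.26 + 3 = 170.3.
Round up.

n = 171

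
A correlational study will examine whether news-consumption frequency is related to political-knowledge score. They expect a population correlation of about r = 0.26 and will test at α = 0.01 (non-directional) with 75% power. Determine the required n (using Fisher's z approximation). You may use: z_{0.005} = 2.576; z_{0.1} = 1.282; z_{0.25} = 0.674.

Fisher's z: C = ½·ln((1+r)/(1−r)) = ½·ln(1.7027) = 0.2661.
n = ((z_{α/2} + z_β)/C)² + 3.
(2.576 + 0.674) / 0.2661 = 3.250 / 0.2661 = 12.213.
n = 12.213² + 3 = 149.17 + 3 = 152.2.
Round up.

n = 153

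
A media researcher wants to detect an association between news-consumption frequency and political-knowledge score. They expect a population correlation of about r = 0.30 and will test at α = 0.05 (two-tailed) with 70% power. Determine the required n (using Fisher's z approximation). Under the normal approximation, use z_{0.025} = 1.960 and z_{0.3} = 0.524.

Fisher's z: C = ½·ln((1+r)/(1−r)) = ½·ln(1.8571) = 0.3095.
n = ((z_{α/2} + z_β)/C)² + 3.
(1.960 + 0.524) / 0.3095 = 2.484 / 0.3095 = 8.026.
n = 8.026² + 3 = 64.41 + 3 = 67.4.
Round up.

n = 68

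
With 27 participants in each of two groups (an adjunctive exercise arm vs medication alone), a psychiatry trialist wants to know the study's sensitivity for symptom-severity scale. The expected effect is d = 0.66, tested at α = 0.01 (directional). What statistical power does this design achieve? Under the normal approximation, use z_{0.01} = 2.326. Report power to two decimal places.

power ≈ 0.54

For two equal groups, power = Φ(d·√(n/2) − z_{α}).
d·√(n/2) = 0.66 × √(27/2) = 0.66 × 3.674 = 2.425.
z_β = 2.425 − 2.326 = 0.099.
Power = Φ(0.099) = 0.539.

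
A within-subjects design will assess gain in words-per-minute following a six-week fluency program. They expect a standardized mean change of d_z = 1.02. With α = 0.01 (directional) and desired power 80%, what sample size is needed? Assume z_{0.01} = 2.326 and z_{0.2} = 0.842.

n = 10 pairs

For a paired (one-sample on differences) test: n = ((z_{α} + z_β) / d)².
z_{α} + z_β = 2.326 + 0.842 = 3.168.
n = (3.168 / 1.02)² = 3.106² = 9.65.
Round up.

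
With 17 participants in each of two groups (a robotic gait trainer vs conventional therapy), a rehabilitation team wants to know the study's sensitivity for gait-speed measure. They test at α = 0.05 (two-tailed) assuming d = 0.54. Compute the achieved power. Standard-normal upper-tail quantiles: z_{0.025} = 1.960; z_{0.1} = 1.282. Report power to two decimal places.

power ≈ 0.35

For two equal groups, power = Φ(d·√(n/2) − z_{α/2}).
d·√(n/2) = 0.54 × √(17/2) = 0.54 × 2.915 = 1.574.
z_β = 1.574 − 1.960 = -0.386.
Power = Φ(-0.386) = 0.350.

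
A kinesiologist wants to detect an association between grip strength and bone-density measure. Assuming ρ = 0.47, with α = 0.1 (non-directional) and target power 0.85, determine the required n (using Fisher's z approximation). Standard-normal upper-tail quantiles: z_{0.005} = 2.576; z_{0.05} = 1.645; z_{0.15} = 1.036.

n = 31

Fisher's z: C = ½·ln((1+r)/(1−r)) = ½·ln(2.7736) = 0.5101.
n = ((z_{α/2} + z_β)/C)² + 3.
(1.645 + 1.036) / 0.5101 = 2.681 / 0.5101 = 5.256.
n = 5.256² + 3 = 27.62 + 3 = 30.6.
Round up.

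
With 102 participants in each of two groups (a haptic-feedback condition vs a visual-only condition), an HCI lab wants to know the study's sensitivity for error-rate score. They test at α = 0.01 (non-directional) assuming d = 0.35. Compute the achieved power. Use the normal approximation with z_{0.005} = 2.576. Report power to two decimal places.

For two equal groups, power = Φ(d·√(n/2) − z_{α/2}).
d·√(n/2) = 0.35 × √(102/2) = 0.35 × 7.141 = 2.499.
z_β = 2.499 − 2.576 = -0.077.
Power = Φ(-0.077) = 0.470.

power ≈ 0.47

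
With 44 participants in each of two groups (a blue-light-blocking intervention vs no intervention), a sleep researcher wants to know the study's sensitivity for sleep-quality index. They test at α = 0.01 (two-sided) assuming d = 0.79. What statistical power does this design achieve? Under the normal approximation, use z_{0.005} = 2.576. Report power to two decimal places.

power ≈ 0.87

For two equal groups, power = Φ(d·√(n/2) − z_{α/2}).
d·√(n/2) = 0.79 × √(44/2) = 0.79 × 4.690 = 3.705.
z_β = 3.705 − 2.576 = 1.129.
Power = Φ(1.129) = 0.871.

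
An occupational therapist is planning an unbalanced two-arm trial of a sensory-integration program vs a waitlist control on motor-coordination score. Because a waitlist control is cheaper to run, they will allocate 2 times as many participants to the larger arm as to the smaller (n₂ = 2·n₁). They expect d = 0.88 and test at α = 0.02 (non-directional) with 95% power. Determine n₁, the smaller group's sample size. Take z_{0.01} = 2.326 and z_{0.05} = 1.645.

n₁ = 31

With allocation ratio k = n₂/n₁ = 2, Var(x̄₁−x̄₂) = σ²(1/n₁ + 1/(k·n₁)) = σ²·(k+1)/(k·n₁).
So n₁ = (1 + 1/k)·((z_{α/2} + z_β)/d)² = 1.500 × (3.971/0.88)².
n₁ = 1.500 × 20.36 = 30.5.
Round up: n₁ = 31, giving n₂ = 2 × 31 = 62.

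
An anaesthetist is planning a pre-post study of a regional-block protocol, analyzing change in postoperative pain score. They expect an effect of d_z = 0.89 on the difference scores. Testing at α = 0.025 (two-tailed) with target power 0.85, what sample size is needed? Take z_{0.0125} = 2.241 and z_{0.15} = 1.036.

n = 14 pairs

For a paired (one-sample on differences) test: n = ((z_{α/2} + z_β) / d)².
z_{α/2} + z_β = 2.241 + 1.036 = 3.277.
n = (3.277 / 0.89)² = 3.682² = 13.56.
Round up.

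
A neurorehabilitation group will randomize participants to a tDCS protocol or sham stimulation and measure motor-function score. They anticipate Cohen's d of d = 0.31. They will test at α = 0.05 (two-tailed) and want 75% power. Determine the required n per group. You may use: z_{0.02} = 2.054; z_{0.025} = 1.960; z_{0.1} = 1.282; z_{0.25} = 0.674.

n = 145 per group

For two independent groups with equal n: n = 2·((z_{α/2} + z_β) / d)².
z_{α/2} + z_β = 1.960 + 0.674 = 2.634.
n = 2 × (2.634 / 0.31)² = 2 × 8.497² = 2 × 72.20 = 144.4.
Round up to the next whole participant.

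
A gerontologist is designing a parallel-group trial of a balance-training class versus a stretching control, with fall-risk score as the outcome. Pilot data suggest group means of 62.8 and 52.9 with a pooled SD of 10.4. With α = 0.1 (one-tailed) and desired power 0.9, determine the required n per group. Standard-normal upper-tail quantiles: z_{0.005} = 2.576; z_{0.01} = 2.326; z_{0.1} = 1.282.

Cohen's d = |M₁ − M₂| / SD_pooled = |62.8 − 52.9| / 10.4 = 9.9 / 10.4 = 0.952.
For two independent groups with equal n: n = 2·((z_{α} + z_β) / d)².
z_{α} + z_β = 1.282 + 1.282 = 2.564.
n = 2 × (2.564 / 0.952)² = 2 × 2.693² = 2 × 7.25 = 14.5.
Round up to the next whole participant.

n = 15 per group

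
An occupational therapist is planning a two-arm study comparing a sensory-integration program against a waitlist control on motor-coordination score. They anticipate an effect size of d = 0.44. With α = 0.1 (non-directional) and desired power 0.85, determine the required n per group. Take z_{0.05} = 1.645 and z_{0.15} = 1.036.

For two independent groups with equal n: n = 2·((z_{α/2} + z_β) / d)².
z_{α/2} + z_β = 1.645 + 1.036 = 2.681.
n = 2 × (2.681 / 0.44)² = 2 × 6.093² = 2 × 37.13 = 74.3.
Round up to the next whole participant.

n = 75 per group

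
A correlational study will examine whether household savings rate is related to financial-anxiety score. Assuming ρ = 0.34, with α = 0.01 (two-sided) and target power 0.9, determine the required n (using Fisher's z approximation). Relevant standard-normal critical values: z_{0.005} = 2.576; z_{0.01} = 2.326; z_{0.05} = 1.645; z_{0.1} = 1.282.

n = 122

Fisher's z: C = ½·ln((1+r)/(1−r)) = ½·ln(2.0303) = 0.3541.
n = ((z_{α/2} + z_β)/C)² + 3.
(2.576 + 1.282) / 0.3541 = 3.858 / 0.3541 = 10.895.
n = 10.895² + 3 = 118.71 + 3 = 121.7.
Round up.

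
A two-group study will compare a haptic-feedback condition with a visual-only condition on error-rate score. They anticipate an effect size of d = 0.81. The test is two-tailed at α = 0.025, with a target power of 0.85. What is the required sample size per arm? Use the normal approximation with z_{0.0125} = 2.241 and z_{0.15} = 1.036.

n = 33 per group

For two independent groups with equal n: n = 2·((z_{α/2} + z_β) / d)².
z_{α/2} + z_β = 2.241 + 1.036 = 3.277.
n = 2 × (3.277 / 0.81)² = 2 × 4.046² = 2 × 16.37 = 32.7.
Round up to the next whole participant.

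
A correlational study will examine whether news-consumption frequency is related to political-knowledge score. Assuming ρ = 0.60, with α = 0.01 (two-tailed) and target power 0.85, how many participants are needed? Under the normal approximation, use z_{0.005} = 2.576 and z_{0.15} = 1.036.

Fisher's z: C = ½·ln((1+r)/(1−r)) = ½·ln(4.0000) = 0.6931.
n = ((z_{α/2} + z_β)/C)² + 3.
(2.576 + 1.036) / 0.6931 = 3.612 / 0.6931 = 5.211.
n = 5.211² + 3 = 27.16 + 3 = 30.2.
Round up.

n = 31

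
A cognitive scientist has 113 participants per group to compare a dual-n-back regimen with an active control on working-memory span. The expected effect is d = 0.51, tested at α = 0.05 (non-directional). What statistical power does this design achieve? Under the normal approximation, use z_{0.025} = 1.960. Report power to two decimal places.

power ≈ 0.97

For two equal groups, power = Φ(d·√(n/2) − z_{α/2}).
d·√(n/2) = 0.51 × √(113/2) = 0.51 × 7.517 = 3.833.
z_β = 3.833 − 1.960 = 1.873.
Power = Φ(1.873) = 0.969.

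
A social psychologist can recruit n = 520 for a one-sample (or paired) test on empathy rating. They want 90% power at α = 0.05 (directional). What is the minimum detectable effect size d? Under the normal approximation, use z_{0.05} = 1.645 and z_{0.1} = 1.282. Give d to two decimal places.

For a single sample (or paired design) of n = 520: d_min = (z_{α} + z_β)/√n.
z-sum = 1.645 + 1.282 = 2.927.
d_min = 2.927 / √520 = 2.927 / 22.804 = 0.128.

d_min ≈ 0.13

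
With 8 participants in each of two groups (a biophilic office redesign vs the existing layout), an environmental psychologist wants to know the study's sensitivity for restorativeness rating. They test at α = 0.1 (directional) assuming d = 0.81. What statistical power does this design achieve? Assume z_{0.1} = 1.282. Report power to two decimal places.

power ≈ 0.63

For two equal groups, power = Φ(d·√(n/2) − z_{α}).
d·√(n/2) = 0.81 × √(8/2) = 0.81 × 2.000 = 1.620.
z_β = 1.620 − 1.282 = 0.338.
Power = Φ(0.338) = 0.632.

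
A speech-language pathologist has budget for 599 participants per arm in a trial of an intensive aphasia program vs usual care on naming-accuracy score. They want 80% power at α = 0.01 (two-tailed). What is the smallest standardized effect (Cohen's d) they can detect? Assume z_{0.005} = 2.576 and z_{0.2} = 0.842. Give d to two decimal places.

d_min ≈ 0.20

For two independent groups of n = 599 each: d_min = (z_{α/2} + z_β)·√(2/n).
z-sum = 2.576 + 0.842 = 3.418.
d_min = 3.418 × √(2/599) = 3.418 × 0.0578 = 0.198.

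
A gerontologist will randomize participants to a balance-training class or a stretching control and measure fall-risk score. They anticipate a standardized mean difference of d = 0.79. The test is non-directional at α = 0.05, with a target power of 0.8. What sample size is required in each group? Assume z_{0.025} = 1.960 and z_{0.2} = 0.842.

For two independent groups with equal n: n = 2·((z_{α/2} + z_β) / d)².
z_{α/2} + z_β = 1.960 + 0.842 = 2.802.
n = 2 × (2.802 / 0.79)² = 2 × 3.547² = 2 × 12.58 = 25.2.
Round up to the next whole participant.

n = 26 per group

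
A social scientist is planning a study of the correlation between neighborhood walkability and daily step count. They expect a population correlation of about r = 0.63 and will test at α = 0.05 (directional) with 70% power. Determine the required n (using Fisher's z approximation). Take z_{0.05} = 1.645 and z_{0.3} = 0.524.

Fisher's z: C = ½·ln((1+r)/(1−r)) = ½·ln(4.4054) = 0.7414.
n = ((z_{α} + z_β)/C)² + 3.
(1.645 + 0.524) / 0.7414 = 2.169 / 0.7414 = 2.926.
n = 2.926² + 3 = 8.56 + 3 = 11.6.
Round up.

n = 12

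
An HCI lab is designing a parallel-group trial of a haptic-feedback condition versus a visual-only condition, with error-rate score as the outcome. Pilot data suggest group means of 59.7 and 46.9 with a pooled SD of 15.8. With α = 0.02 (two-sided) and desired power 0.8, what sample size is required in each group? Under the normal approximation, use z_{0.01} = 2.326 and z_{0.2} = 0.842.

n = 31 per group

Cohen's d = |M₁ − M₂| / SD_pooled = |59.7 − 46.9| / 15.8 = 12.8 / 15.8 = 0.810.
For two independent groups with equal n: n = 2·((z_{α/2} + z_β) / d)².
z_{α/2} + z_β = 2.326 + 0.842 = 3.168.
n = 2 × (3.168 / 0.810)² = 2 × 3.911² = 2 × 15.30 = 30.6.
Round up to the next whole participant.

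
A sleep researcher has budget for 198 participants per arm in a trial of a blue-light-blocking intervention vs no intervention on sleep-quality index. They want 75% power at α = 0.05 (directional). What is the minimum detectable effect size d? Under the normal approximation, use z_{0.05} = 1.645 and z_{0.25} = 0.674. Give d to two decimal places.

d_min ≈ 0.23

For two independent groups of n = 198 each: d_min = (z_{α} + z_β)·√(2/n).
z-sum = 1.645 + 0.674 = 2.319.
d_min = 2.319 × √(2/198) = 2.319 × 0.1005 = 0.233.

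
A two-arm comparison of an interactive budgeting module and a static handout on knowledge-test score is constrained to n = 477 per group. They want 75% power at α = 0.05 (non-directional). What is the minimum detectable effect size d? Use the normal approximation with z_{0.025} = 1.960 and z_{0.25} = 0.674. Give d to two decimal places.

d_min ≈ 0.17

For two independent groups of n = 477 each: d_min = (z_{α/2} + z_β)·√(2/n).
z-sum = 1.960 + 0.674 = 2.634.
d_min = 2.634 × √(2/477) = 2.634 × 0.0648 = 0.171.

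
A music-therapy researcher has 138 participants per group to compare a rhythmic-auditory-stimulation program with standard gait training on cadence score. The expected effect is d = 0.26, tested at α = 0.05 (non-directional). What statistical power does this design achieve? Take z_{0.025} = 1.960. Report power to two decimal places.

power ≈ 0.58

For two equal groups, power = Φ(d·√(n/2) − z_{α/2}).
d·√(n/2) = 0.26 × √(138/2) = 0.26 × 8.307 = 2.160.
z_β = 2.160 − 1.960 = 0.200.
Power = Φ(0.200) = 0.579.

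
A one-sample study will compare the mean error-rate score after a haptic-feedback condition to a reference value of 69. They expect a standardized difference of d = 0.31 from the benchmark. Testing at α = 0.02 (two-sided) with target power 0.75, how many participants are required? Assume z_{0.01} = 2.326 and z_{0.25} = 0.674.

n = 94

For a one-sample test: n = ((z_{α/2} + z_β) / d)².
z_{α/2} + z_β = 2.326 + 0.674 = 3.000.
n = (3.000 / 0.31)² = 9.677² = 93.65.
Round up.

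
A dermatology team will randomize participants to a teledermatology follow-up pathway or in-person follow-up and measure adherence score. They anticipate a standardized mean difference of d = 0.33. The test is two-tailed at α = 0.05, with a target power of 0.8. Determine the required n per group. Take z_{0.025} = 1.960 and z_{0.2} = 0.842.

n = 145 per group

For two independent groups with equal n: n = 2·((z_{α/2} + z_β) / d)².
z_{α/2} + z_β = 1.960 + 0.842 = 2.802.
n = 2 × (2.802 / 0.33)² = 2 × 8.491² = 2 × 72.10 = 144.2.
Round up to the next whole participant.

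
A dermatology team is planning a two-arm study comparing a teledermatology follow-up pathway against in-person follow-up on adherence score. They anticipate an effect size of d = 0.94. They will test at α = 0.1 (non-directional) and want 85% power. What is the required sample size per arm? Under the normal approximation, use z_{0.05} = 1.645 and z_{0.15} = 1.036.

n = 17 per group

For two independent groups with equal n: n = 2·((z_{α/2} + z_β) / d)².
z_{α/2} + z_β = 1.645 + 1.036 = 2.681.
n = 2 × (2.681 / 0.94)² = 2 × 2.852² = 2 × 8.13 = 16.3.
Round up to the next whole participant.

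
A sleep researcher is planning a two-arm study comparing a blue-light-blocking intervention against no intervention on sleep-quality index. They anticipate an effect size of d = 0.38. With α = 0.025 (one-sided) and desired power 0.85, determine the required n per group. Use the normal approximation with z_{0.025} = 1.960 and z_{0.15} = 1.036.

For two independent groups with equal n: n = 2·((z_{α} + z_β) / d)².
z_{α} + z_β = 1.960 + 1.036 = 2.996.
n = 2 × (2.996 / 0.38)² = 2 × 7.884² = 2 × 62.16 = 124.3.
Round up to the next whole participant.

n = 125 per group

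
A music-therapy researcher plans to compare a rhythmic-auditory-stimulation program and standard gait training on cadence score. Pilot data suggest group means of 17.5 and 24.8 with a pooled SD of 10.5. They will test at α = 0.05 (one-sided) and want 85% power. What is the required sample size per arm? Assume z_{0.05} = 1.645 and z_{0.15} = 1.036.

n = 30 per group

Cohen's d = |M₁ − M₂| / SD_pooled = |17.5 − 24.8| / 10.5 = 7.3 / 10.5 = 0.695.
For two independent groups with equal n: n = 2·((z_{α} + z_β) / d)².
z_{α} + z_β = 1.645 + 1.036 = 2.681.
n = 2 × (2.681 / 0.695)² = 2 × 3.858² = 2 × 14.88 = 29.8.
Round up to the next whole participant.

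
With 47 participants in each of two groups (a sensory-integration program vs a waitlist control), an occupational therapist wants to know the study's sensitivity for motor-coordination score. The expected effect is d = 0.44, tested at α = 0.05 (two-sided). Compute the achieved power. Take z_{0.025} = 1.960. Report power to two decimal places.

For two equal groups, power = Φ(d·√(n/2) − z_{α/2}).
d·√(n/2) = 0.44 × √(47/2) = 0.44 × 4.848 = 2.133.
z_β = 2.133 − 1.960 = 0.173.
Power = Φ(0.173) = 0.569.

power ≈ 0.57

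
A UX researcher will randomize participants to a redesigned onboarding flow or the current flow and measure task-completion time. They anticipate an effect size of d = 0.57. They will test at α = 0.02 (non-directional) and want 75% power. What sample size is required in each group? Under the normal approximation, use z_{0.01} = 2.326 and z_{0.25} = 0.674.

For two independent groups with equal n: n = 2·((z_{α/2} + z_β) / d)².
z_{α/2} + z_β = 2.326 + 0.674 = 3.000.
n = 2 × (3.000 / 0.57)² = 2 × 5.263² = 2 × 27.70 = 55.4.
Round up to the next whole participant.

n = 56 per group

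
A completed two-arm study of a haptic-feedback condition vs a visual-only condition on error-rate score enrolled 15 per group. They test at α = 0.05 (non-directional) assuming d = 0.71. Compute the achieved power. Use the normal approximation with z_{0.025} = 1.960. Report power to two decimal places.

For two equal groups, power = Φ(d·√(n/2) − z_{α/2}).
d·√(n/2) = 0.71 × √(15/2) = 0.71 × 2.739 = 1.944.
z_β = 1.944 − 1.960 = -0.016.
Power = Φ(-0.016) = 0.494.

power ≈ 0.49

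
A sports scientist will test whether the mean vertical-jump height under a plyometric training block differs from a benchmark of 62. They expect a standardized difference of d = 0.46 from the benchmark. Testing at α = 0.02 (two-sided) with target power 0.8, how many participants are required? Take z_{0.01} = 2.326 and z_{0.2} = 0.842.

n = 48

For a one-sample test: n = ((z_{α/2} + z_β) / d)².
z_{α/2} + z_β = 2.326 + 0.842 = 3.168.
n = (3.168 / 0.46)² = 6.887² = 47.43.
Round up.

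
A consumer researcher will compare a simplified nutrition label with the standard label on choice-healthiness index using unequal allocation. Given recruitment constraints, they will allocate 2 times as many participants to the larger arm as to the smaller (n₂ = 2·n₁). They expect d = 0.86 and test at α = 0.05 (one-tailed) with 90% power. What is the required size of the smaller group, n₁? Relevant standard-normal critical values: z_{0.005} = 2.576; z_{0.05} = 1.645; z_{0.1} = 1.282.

n₁ = 18

With allocation ratio k = n₂/n₁ = 2, Var(x̄₁−x̄₂) = σ²(1/n₁ + 1/(k·n₁)) = σ²·(k+1)/(k·n₁).
So n₁ = (1 + 1/k)·((z_{α} + z_β)/d)² = 1.500 × (2.927/0.86)².
n₁ = 1.500 × 11.58 = 17.4.
Round up: n₁ = 18, giving n₂ = 2 × 18 = 36.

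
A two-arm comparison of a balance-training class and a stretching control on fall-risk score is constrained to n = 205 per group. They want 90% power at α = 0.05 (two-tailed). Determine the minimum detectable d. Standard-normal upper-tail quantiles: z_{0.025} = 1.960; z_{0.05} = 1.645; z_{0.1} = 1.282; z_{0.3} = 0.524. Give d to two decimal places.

d_min ≈ 0.32

For two independent groups of n = 205 each: d_min = (z_{α/2} + z_β)·√(2/n).
z-sum = 1.960 + 1.282 = 3.242.
d_min = 3.242 × √(2/205) = 3.242 × 0.0988 = 0.320.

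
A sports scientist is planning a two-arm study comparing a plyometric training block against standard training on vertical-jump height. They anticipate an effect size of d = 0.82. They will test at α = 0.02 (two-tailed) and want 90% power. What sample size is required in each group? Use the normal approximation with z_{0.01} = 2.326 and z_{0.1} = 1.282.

For two independent groups with equal n: n = 2·((z_{α/2} + z_β) / d)².
z_{α/2} + z_β = 2.326 + 1.282 = 3.608.
n = 2 × (3.608 / 0.82)² = 2 × 4.400² = 2 × 19.36 = 38.7.
Round up to the next whole participant.

n = 39 per group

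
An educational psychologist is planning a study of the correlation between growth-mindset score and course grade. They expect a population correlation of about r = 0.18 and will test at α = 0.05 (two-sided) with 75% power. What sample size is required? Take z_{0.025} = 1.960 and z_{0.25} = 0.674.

Fisher's z: C = ½·ln((1+r)/(1−r)) = ½·ln(1.4390) = 0.1820.
n = ((z_{α/2} + z_β)/C)² + 3.
(1.960 + 0.674) / 0.1820 = 2.634 / 0.1820 = 14.473.
n = 14.473² + 3 = 209.45 + 3 = 212.5.
Round up.

n = 213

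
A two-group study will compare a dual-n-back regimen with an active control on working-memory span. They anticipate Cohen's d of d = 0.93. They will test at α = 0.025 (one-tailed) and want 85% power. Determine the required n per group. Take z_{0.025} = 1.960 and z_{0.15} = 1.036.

For two independent groups with equal n: n = 2·((z_{α} + z_β) / d)².
z_{α} + z_β = 1.960 + 1.036 = 2.996.
n = 2 × (2.996 / 0.93)² = 2 × 3.222² = 2 × 10.38 = 20.8.
Round up to the next whole participant.

n = 21 per group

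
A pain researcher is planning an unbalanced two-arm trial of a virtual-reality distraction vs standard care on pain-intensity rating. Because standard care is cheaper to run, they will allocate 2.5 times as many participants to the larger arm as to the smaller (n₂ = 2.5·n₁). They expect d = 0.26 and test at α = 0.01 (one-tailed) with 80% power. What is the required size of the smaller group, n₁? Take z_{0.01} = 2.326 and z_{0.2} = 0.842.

n₁ = 208

With allocation ratio k = n₂/n₁ = 2.5, Var(x̄₁−x̄₂) = σ²(1/n₁ + 1/(k·n₁)) = σ²·(k+1)/(k·n₁).
So n₁ = (1 + 1/k)·((z_{α} + z_β)/d)² = 1.400 × (3.168/0.26)².
n₁ = 1.400 × 148.46 = 207.9.
Round up: n₁ = 208, giving n₂ = 2.5 × 208 = 520.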